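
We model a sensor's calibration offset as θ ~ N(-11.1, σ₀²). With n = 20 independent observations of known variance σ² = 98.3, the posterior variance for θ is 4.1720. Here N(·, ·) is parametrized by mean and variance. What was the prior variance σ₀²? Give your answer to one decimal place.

σ₀² = 27.6

For the Normal–Normal model with known σ², precisions add: τ_n = τ₀ + n/σ².
So 1/σ₀² = 1/4.1720 − 20/98.3 = 0.239693 − 0.203459 = 0.036234.
Hence σ₀² = 1/0.036234 ≈ 27.6.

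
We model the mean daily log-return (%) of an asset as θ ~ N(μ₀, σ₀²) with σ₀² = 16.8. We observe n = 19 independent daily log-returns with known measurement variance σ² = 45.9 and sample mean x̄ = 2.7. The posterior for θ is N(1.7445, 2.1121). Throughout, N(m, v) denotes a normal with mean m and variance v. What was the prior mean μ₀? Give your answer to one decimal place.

With known observation variance, the Normal–Normal posterior has precision τ_n = τ₀ + n/σ² and mean μ_n = (τ₀μ₀ + (n/σ²)x̄)/τ_n.
Here τ₀ = 1/16.8 = 0.059524 and τ_data = 19/45.9 = 0.413943, so τ_n = 0.473467.
Rearranging for μ₀: μ₀ = (μ_n·τ_n − τ_data·x̄)/τ₀ = (1.7445·0.473467 − 0.413943·2.7) / 0.059524 = -0.291683/0.059524 ≈ -4.9.

μ₀ = -4.9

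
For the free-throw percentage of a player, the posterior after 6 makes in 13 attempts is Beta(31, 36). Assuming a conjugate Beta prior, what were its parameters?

Beta(25, 29)

A Beta(a, b) prior with s successes and f failures in binomial data gives a Beta(a+s, b+f) posterior.
Subtract the data counts: 31−6=25, 36−7=29.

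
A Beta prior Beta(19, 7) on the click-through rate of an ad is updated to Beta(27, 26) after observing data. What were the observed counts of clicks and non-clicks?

Under Beta–binomial conjugacy the posterior parameters are (α+s, β+f).
So s = 27 − 19 = 8 and f = 26 − 7 = 19.

8 clicks and 19 non-clicks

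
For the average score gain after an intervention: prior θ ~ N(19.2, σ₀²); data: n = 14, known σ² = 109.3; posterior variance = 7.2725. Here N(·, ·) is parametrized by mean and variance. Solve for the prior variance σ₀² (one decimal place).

σ₀² = 106.2

Posterior precision equals prior precision plus data precision: 1/σ_n² = 1/σ₀² + n/σ².
So 1/σ₀² = 1/7.2725 − 14/109.3 = 0.137504 − 0.128088 = 0.009416.
Hence σ₀² = 1/0.009416 ≈ 106.2.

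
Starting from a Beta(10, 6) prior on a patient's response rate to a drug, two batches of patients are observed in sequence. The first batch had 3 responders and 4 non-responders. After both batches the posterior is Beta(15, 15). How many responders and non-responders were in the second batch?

2 responders and 5 non-responders

Because Beta–binomial updating is additive in the counts, the combined data contributed (α_post−α_prior, β_post−β_prior) successes and failures.
Total across both batches: 15−10=5 responders, 15−6=9 non-responders.
Subtract the first batch: 5−3=2 responders and 9−4=5 non-responders.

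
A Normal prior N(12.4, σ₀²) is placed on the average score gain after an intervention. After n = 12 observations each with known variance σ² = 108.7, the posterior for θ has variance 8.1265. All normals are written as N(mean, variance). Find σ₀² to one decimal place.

σ₀² = 79.0

Posterior precision equals prior precision plus data precision: 1/σ_n² = 1/σ₀² + n/σ².
So 1/σ₀² = 1/8.1265 − 12/108.7 = 0.123054 − 0.110396 = 0.012658.
Hence σ₀² = 1/0.012658 ≈ 79.0.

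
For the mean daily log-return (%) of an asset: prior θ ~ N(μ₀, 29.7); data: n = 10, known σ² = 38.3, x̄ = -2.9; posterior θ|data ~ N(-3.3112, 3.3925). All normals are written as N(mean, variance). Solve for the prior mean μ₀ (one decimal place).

μ₀ = -6.5

The posterior mean is a precision-weighted average: μ_n = (τ₀μ₀ + τ_data·x̄)/(τ₀+τ_data), with τ₀=1/σ₀² and τ_data=n/σ².
Here τ₀ = 1/29.7 = 0.033670 and τ_data = 10/38.3 = 0.261097, so τ_n = 0.294767.
Rearranging for μ₀: μ₀ = (μ_n·τ_n − τ_data·x̄)/τ₀ = (-3.3112·0.294767 − 0.261097·-2.9) / 0.033670 = -0.218851/0.033670 ≈ -6.5.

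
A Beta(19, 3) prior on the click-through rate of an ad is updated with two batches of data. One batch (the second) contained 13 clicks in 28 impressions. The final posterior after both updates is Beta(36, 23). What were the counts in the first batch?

Because Beta–binomial updating is additive in the counts, the combined data contributed (α_post−α_prior, β_post−β_prior) successes and failures.
Total across both batches: 36−19=17 clicks, 23−3=20 non-clicks.
Subtract the second batch: 17−13=4 clicks and 20−15=5 non-clicks.

4 clicks and 5 non-clicks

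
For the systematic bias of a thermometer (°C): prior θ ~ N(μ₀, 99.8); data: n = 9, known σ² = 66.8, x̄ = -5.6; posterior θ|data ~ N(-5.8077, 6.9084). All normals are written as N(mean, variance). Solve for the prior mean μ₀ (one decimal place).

With known observation variance, the Normal–Normal posterior has precision τ_n = τ₀ + n/σ² and mean μ_n = (τ₀μ₀ + (n/σ²)x̄)/τ_n.
Here τ₀ = 1/99.8 = 0.010020 and τ_data = 9/66.8 = 0.134731, so τ_n = 0.144751.
Rearranging for μ₀: μ₀ = (μ_n·τ_n − τ_data·x̄)/τ₀ = (-5.8077·0.144751 − 0.134731·-5.6) / 0.010020 = -0.086177/0.010020 ≈ -8.6.

μ₀ = -8.6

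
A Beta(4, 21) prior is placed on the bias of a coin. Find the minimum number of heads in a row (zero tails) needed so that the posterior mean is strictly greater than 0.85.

k = 116

After k heads and 0 tails the posterior is Beta(4+k, 21), with mean (4+k)/(4+21+k).
Set (4+k)/(25+k) > 0.85 and solve: k > (0.85·25 − 4)/(1 − 0.85) = 115.000.
The smallest integer exceeding 115.000 is 116.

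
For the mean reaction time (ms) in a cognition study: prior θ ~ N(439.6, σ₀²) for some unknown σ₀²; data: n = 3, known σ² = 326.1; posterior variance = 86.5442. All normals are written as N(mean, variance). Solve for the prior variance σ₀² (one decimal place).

σ₀² = 424.6

For the Normal–Normal model with known σ², precisions add: τ_n = τ₀ + n/σ².
So 1/σ₀² = 1/86.5442 − 3/326.1 = 0.011555 − 0.009200 = 0.002355.
Hence σ₀² = 1/0.002355 ≈ 424.6.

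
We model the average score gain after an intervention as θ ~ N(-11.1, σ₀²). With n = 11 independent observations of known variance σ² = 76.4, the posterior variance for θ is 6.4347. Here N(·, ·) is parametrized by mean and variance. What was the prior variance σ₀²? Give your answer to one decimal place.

Posterior precision equals prior precision plus data precision: 1/σ_n² = 1/σ₀² + n/σ².
So 1/σ₀² = 1/6.4347 − 11/76.4 = 0.155407 − 0.143979 = 0.011428.
Hence σ₀² = 1/0.011428 ≈ 87.5.

σ₀² = 87.5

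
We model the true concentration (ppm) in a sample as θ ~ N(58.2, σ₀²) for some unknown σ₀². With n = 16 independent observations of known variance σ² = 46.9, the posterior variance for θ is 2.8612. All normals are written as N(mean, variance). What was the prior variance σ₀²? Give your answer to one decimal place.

σ₀² = 119.7

For the Normal–Normal model with known σ², precisions add: τ_n = τ₀ + n/σ².
So 1/σ₀² = 1/2.8612 − 16/46.9 = 0.349504 − 0.341151 = 0.008353.
Hence σ₀² = 1/0.008353 ≈ 119.7.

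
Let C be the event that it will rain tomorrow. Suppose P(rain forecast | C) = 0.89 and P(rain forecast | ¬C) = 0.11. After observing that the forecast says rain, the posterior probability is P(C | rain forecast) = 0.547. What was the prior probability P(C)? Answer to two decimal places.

Bayes' rule in odds form gives O(C|E) = O(C)·[P(E|C)/P(E|¬C)], hence O(C) = O(C|E)/LR.
Posterior odds = 0.547/(1−0.547) = 1.2075. LR = 0.89/0.11 = 8.0909.
Prior odds = 1.2075/8.0909 = 0.1492, so P(C) = 0.1492/(1+0.1492) ≈ 0.13.

P(C) = 0.13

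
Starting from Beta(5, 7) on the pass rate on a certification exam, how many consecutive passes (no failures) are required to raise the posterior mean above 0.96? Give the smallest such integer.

k = 164

After k passes and 0 failures the posterior is Beta(5+k, 7), with mean (5+k)/(5+7+k).
Set (5+k)/(12+k) > 0.96 and solve: k > (0.96·12 − 5)/(1 − 0.96) = 163.000.
The smallest integer exceeding 163.000 is 164.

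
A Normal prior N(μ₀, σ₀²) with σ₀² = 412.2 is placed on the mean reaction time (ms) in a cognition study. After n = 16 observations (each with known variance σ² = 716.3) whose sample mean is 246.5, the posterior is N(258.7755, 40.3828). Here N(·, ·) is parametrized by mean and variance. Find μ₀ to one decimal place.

The posterior mean is a precision-weighted average: μ_n = (τ₀μ₀ + τ_data·x̄)/(τ₀+τ_data), with τ₀=1/σ₀² and τ_data=n/σ².
Here τ₀ = 1/412.2 = 0.002426 and τ_data = 16/716.3 = 0.022337, so τ_n = 0.024763.
Rearranging for μ₀: μ₀ = (μ_n·τ_n − τ_data·x̄)/τ₀ = (258.7755·0.024763 − 0.022337·246.5) / 0.002426 = 0.901987/0.002426 ≈ 371.8.

μ₀ = 371.8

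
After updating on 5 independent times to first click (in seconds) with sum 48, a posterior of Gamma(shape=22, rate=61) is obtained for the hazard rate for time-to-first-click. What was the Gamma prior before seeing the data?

Gamma(shape=17, rate=13)

For an exponential likelihood with a Gamma(α, β) prior on the rate, n observations with total T give posterior Gamma(α+n, β+T).
So α = 22 − 5 = 17 and β = 61 − 48 = 13.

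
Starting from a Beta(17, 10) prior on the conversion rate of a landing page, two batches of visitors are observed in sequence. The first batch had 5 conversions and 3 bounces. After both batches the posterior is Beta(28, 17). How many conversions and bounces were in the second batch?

Because Beta–binomial updating is additive in the counts, the combined data contributed (α_post−α_prior, β_post−β_prior) successes and failures.
Total across both batches: 28−17=11 conversions, 17−10=7 bounces.
Subtract the first batch: 11−5=6 conversions and 7−3=4 bounces.

6 conversions and 4 bounces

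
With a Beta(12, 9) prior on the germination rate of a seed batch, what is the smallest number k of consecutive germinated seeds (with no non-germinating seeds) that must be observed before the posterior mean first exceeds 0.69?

k = 9

After k germinated seeds and 0 non-germinating seeds the posterior is Beta(12+k, 9), with mean (12+k)/(12+9+k).
Set (12+k)/(21+k) > 0.69 and solve: k > (0.69·21 − 12)/(1 − 0.69) = 8.032.
The smallest integer exceeding 8.032 is 9.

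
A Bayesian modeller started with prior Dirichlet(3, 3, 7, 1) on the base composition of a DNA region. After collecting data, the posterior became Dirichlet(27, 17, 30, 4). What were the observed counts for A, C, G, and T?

For a Dirichlet(α) prior with multinomial counts c, the posterior is Dirichlet(α + c) componentwise.
Counts are posterior − prior componentwise: 27−3=24, 17−3=14, 30−7=23, 4−1=3.

counts (24, 14, 23, 3)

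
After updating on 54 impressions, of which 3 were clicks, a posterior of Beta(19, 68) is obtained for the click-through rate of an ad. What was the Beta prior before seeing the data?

Beta(16, 17)

Under Beta–binomial conjugacy the posterior parameters are (α+s, β+f).
So α = 19 − 3 = 16 and β = 68 − 51 = 17.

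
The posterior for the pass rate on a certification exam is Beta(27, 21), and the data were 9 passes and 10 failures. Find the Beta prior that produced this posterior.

Beta is conjugate to the binomial likelihood: posterior = Beta(a+s, b+f).
Subtract the data counts: 27−9=18, 21−10=11.

Beta(18, 11)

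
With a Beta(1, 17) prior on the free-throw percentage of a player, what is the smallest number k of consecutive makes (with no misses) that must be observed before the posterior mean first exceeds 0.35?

After k makes and 0 misses the posterior is Beta(1+k, 17), with mean (1+k)/(1+17+k).
Set (1+k)/(18+k) > 0.35 and solve: k > (0.35·18 − 1)/(1 − 0.35) = 8.154.
The smallest integer exceeding 8.154 is 9.

k = 9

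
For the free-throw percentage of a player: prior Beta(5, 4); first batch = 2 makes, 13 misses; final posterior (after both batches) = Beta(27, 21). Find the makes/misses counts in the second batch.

Because Beta–binomial updating is additive in the counts, the combined data contributed (α_post−α_prior, β_post−β_prior) successes and failures.
Total across both batches: 27−5=22 makes, 21−4=17 misses.
Subtract the first batch: 22−2=20 makes and 17−13=4 misses.

20 makes and 4 misses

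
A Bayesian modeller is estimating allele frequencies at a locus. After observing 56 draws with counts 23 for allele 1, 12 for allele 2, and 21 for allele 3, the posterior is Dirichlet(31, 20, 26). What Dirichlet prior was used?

Dirichlet(8, 8, 5)

For a Dirichlet(α) prior with multinomial counts c, the posterior is Dirichlet(α + c) componentwise.
Subtract each count from the matching posterior parameter: 31−23=8, 20−12=8, 26−21=5.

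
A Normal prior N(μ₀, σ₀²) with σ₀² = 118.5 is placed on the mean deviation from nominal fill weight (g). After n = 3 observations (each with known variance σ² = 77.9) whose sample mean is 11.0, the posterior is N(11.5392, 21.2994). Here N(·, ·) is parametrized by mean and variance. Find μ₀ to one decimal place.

The posterior mean is a precision-weighted average: μ_n = (τ₀μ₀ + τ_data·x̄)/(τ₀+τ_data), with τ₀=1/σ₀² and τ_data=n/σ².
Here τ₀ = 1/118.5 = 0.008439 and τ_data = 3/77.9 = 0.038511, so τ_n = 0.046950.
Rearranging for μ₀: μ₀ = (μ_n·τ_n − τ_data·x̄)/τ₀ = (11.5392·0.046950 − 0.038511·11.0) / 0.008439 = 0.118144/0.008439 ≈ 14.0.

μ₀ = 14.0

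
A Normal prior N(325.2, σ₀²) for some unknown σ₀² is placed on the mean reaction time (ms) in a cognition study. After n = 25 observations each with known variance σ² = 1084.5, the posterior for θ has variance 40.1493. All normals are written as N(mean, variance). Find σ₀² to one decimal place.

For the Normal–Normal model with known σ², precisions add: τ_n = τ₀ + n/σ².
So 1/σ₀² = 1/40.1493 − 25/1084.5 = 0.024907 − 0.023052 = 0.001855.
Hence σ₀² = 1/0.001855 ≈ 539.1.

σ₀² = 539.1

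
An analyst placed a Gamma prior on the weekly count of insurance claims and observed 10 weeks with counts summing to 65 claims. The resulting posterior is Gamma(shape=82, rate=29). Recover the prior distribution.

Gamma(shape=17, rate=19)

A Gamma(α, β) prior (rate parametrization) on a Poisson rate with n observations summing to S gives posterior Gamma(α+S, β+n).
So α = 82 − 65 = 17 and β = 29 − 10 = 19.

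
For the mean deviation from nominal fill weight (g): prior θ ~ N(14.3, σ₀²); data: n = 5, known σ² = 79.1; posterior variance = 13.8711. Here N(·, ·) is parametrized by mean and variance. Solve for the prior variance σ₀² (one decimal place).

For the Normal–Normal model with known σ², precisions add: τ_n = τ₀ + n/σ².
So 1/σ₀² = 1/13.8711 − 5/79.1 = 0.072092 − 0.063211 = 0.008881.
Hence σ₀² = 1/0.008881 ≈ 112.6.

σ₀² = 112.6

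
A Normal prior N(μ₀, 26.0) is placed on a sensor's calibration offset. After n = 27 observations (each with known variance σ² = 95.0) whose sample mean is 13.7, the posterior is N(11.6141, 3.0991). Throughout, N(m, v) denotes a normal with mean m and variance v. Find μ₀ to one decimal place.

μ₀ = -3.8

The posterior mean is a precision-weighted average: μ_n = (τ₀μ₀ + τ_data·x̄)/(τ₀+τ_data), with τ₀=1/σ₀² and τ_data=n/σ².
Here τ₀ = 1/26.0 = 0.038462 and τ_data = 27/95.0 = 0.284211, so τ_n = 0.322673.
Rearranging for μ₀: μ₀ = (μ_n·τ_n − τ_data·x̄)/τ₀ = (11.6141·0.322673 − 0.284211·13.7) / 0.038462 = -0.146134/0.038462 ≈ -3.8.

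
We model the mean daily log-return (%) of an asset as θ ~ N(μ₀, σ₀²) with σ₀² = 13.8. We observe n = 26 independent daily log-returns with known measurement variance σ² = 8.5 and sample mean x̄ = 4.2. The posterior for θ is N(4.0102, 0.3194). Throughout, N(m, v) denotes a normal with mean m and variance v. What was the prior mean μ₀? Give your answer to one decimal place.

μ₀ = -4.0

The posterior mean is a precision-weighted average: μ_n = (τ₀μ₀ + τ_data·x̄)/(τ₀+τ_data), with τ₀=1/σ₀² and τ_data=n/σ².
Here τ₀ = 1/13.8 = 0.072464 and τ_data = 26/8.5 = 3.058824, so τ_n = 3.131288.
Rearranging for μ₀: μ₀ = (μ_n·τ_n − τ_data·x̄)/τ₀ = (4.0102·3.131288 − 3.058824·4.2) / 0.072464 = -0.289970/0.072464 ≈ -4.0.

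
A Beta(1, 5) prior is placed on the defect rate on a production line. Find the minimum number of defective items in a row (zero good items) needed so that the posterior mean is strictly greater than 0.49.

After k defective items and 0 good items the posterior is Beta(1+k, 5), with mean (1+k)/(1+5+k).
Set (1+k)/(6+k) > 0.49 and solve: k > (0.49·6 − 1)/(1 − 0.49) = 3.804.
The smallest integer exceeding 3.804 is 4, and checking k=4: (5)/(10) = 0.5000 > 0.49.

k = 4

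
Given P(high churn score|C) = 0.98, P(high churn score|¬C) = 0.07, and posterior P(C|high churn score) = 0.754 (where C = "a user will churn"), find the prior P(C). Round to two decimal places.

Bayes' rule in odds form gives O(C|E) = O(C)·[P(E|C)/P(E|¬C)], hence O(C) = O(C|E)/LR.
Posterior odds = 0.754/(1−0.754) = 3.0650. LR = 0.98/0.07 = 14.0000.
Prior odds = 3.0650/14.0000 = 0.2189, so P(C) = 0.2189/(1+0.2189) ≈ 0.18.

P(C) = 0.18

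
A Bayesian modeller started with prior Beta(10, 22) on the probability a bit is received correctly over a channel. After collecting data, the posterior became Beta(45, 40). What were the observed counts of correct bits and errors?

35 correct bits and 18 errors

Under Beta–binomial conjugacy the posterior parameters are (a+s, b+f).
So s = 45 − 10 = 35 and f = 40 − 22 = 18.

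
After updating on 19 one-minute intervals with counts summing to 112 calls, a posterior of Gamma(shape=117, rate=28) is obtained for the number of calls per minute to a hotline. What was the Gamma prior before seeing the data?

A Gamma(α, β) prior (rate parametrization) on a Poisson rate with n observations summing to S gives posterior Gamma(α+S, β+n).
So α = 117 − 112 = 5 and β = 28 − 19 = 9.

Gamma(shape=5, rate=9)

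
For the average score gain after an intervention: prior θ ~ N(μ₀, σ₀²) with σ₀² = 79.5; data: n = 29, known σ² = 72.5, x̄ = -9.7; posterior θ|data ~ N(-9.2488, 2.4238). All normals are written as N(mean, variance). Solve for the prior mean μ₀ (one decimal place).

The posterior mean is a precision-weighted average: μ_n = (τ₀μ₀ + τ_data·x̄)/(τ₀+τ_data), with τ₀=1/σ₀² and τ_data=n/σ².
Here τ₀ = 1/79.5 = 0.012579 and τ_data = 29/72.5 = 0.400000, so τ_n = 0.412579.
Rearranging for μ₀: μ₀ = (μ_n·τ_n − τ_data·x̄)/τ₀ = (-9.2488·0.412579 − 0.400000·-9.7) / 0.012579 = 0.064139/0.012579 ≈ 5.1.

μ₀ = 5.1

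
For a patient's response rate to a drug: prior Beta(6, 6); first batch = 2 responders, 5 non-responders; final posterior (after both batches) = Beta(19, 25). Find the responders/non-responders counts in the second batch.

11 responders and 14 non-responders

Sequential conjugate updates are equivalent to a single update on the pooled data, so total successes = posterior α − prior α and total failures = posterior β − prior β.
Total across both batches: 19−6=13 responders, 25−6=19 non-responders.
Subtract the first batch: 13−2=11 responders and 19−5=14 non-responders.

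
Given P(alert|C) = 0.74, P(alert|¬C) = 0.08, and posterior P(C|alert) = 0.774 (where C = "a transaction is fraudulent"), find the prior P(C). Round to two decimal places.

P(C) = 0.27

In odds form, posterior odds = prior odds × likelihood ratio, so prior odds = posterior odds ÷ LR.
Posterior odds = 0.774/(1−0.774) = 3.4248. LR = 0.74/0.08 = 9.2500.
Prior odds = 3.4248/9.2500 = 0.3702, so P(C) = 0.3702/(1+0.3702) ≈ 0.27.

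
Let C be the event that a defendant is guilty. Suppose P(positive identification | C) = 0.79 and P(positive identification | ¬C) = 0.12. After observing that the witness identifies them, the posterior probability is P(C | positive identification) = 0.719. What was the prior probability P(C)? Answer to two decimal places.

In odds form, posterior odds = prior odds × likelihood ratio, so prior odds = posterior odds ÷ LR.
Posterior odds = 0.719/(1−0.719) = 2.5587. LR = 0.79/0.12 = 6.5833.
Prior odds = 2.5587/6.5833 = 0.3887, so P(C) = 0.3887/(1+0.3887) ≈ 0.28.

P(C) = 0.28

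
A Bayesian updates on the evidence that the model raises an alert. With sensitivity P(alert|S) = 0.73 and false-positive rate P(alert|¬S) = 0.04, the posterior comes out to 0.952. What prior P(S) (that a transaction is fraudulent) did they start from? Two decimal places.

In odds form, posterior odds = prior odds × likelihood ratio, so prior odds = posterior odds ÷ LR.
Posterior odds = 0.952/(1−0.952) = 19.8333. LR = 0.73/0.04 = 18.2500.
Prior odds = 19.8333/18.2500 = 1.0868, so P(S) = 1.0868/(1+1.0868) ≈ 0.52.

P(S) = 0.52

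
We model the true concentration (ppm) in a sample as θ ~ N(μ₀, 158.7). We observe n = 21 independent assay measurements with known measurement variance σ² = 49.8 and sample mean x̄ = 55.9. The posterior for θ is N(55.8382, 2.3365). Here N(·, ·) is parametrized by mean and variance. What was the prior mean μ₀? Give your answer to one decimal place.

With known observation variance, the Normal–Normal posterior has precision τ_n = τ₀ + n/σ² and mean μ_n = (τ₀μ₀ + (n/σ²)x̄)/τ_n.
Here τ₀ = 1/158.7 = 0.006301 and τ_data = 21/49.8 = 0.421687, so τ_n = 0.427988.
Rearranging for μ₀: μ₀ = (μ_n·τ_n − τ_data·x̄)/τ₀ = (55.8382·0.427988 − 0.421687·55.9) / 0.006301 = 0.325776/0.006301 ≈ 51.7.

μ₀ = 51.7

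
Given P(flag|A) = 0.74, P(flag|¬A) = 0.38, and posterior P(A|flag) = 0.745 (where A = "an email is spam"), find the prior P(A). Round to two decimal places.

Bayes' rule in odds form gives O(A|E) = O(A)·[P(E|A)/P(E|¬A)], hence O(A) = O(A|E)/LR.
Posterior odds = 0.745/(1−0.745) = 2.9216. LR = 0.74/0.38 = 1.9474.
Prior odds = 2.9216/1.9474 = 1.5003, so P(A) = 1.5003/(1+1.5003) ≈ 0.60.

P(A) = 0.60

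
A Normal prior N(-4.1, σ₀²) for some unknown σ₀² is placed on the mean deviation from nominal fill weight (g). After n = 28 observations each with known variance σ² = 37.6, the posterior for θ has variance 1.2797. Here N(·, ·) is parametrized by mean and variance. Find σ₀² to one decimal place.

Posterior precision equals prior precision plus data precision: 1/σ_n² = 1/σ₀² + n/σ².
So 1/σ₀² = 1/1.2797 − 28/37.6 = 0.781433 − 0.744681 = 0.036752.
Hence σ₀² = 1/0.036752 ≈ 27.2.

σ₀² = 27.2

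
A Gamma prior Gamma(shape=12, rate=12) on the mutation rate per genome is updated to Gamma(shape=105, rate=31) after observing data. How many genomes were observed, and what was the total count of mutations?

Gamma–Poisson conjugacy: posterior shape = α + Σxᵢ, posterior rate = β + n.
Matching: Σxᵢ = 105 − 12 = 93 and n = 31 − 12 = 19.

n = 19 genomes with total 93 mutations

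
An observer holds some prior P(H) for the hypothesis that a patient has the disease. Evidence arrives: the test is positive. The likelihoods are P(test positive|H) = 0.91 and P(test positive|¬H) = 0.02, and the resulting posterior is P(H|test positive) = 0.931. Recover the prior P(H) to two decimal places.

P(H) = 0.23

Bayes' rule in odds form gives O(H|E) = O(H)·[P(E|H)/P(E|¬H)], hence O(H) = O(H|E)/LR.
Posterior odds = 0.931/(1−0.931) = 13.4928. LR = 0.91/0.02 = 45.5000.
Prior odds = 13.4928/45.5000 = 0.2965, so P(H) = 0.2965/(1+0.2965) ≈ 0.23.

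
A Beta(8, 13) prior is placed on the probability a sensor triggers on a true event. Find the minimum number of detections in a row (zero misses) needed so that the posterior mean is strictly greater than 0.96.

After k detections and 0 misses the posterior is Beta(8+k, 13), with mean (8+k)/(8+13+k).
Set (8+k)/(21+k) > 0.96 and solve: k > (0.96·21 − 8)/(1 − 0.96) = 304.000.
The smallest integer exceeding 304.000 is 305.

k = 305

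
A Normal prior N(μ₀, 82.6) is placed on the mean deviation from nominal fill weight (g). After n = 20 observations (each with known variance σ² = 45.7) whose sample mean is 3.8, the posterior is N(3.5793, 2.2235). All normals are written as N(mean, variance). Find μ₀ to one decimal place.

With known observation variance, the Normal–Normal posterior has precision τ_n = τ₀ + n/σ² and mean μ_n = (τ₀μ₀ + (n/σ²)x̄)/τ_n.
Here τ₀ = 1/82.6 = 0.012107 and τ_data = 20/45.7 = 0.437637, so τ_n = 0.449744.
Rearranging for μ₀: μ₀ = (μ_n·τ_n − τ_data·x̄)/τ₀ = (3.5793·0.449744 − 0.437637·3.8) / 0.012107 = -0.053252/0.012107 ≈ -4.4.

μ₀ = -4.4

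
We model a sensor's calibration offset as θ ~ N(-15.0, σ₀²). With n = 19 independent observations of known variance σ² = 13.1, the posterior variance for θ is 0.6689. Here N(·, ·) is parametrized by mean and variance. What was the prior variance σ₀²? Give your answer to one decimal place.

σ₀² = 22.4

Posterior precision equals prior precision plus data precision: 1/σ_n² = 1/σ₀² + n/σ².
So 1/σ₀² = 1/0.6689 − 19/13.1 = 1.494992 − 1.450382 = 0.044610.
Hence σ₀² = 1/0.044610 ≈ 22.4.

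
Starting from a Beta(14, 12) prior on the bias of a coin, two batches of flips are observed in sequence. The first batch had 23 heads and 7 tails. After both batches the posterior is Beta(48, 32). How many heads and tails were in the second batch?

Sequential conjugate updates are equivalent to a single update on the pooled data, so total successes = posterior α − prior α and total failures = posterior β − prior β.
Total across both batches: 48−14=34 heads, 32−12=20 tails.
Subtract the first batch: 34−23=11 heads and 20−7=13 tails.

11 heads and 13 tails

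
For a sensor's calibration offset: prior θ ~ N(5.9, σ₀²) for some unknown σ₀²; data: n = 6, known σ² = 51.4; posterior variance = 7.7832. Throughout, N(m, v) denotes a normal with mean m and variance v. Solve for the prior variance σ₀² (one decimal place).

σ₀² = 85.1

Posterior precision equals prior precision plus data precision: 1/σ_n² = 1/σ₀² + n/σ².
So 1/σ₀² = 1/7.7832 − 6/51.4 = 0.128482 − 0.116732 = 0.011750.
Hence σ₀² = 1/0.011750 ≈ 85.1.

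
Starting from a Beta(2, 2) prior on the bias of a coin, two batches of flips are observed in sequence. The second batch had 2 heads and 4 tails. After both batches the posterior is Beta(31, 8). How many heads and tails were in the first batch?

27 heads and 2 tails

Sequential conjugate updates are equivalent to a single update on the pooled data, so total successes = posterior α − prior α and total failures = posterior β − prior β.
Total across both batches: 31−2=29 heads, 8−2=6 tails.
Subtract the second batch: 29−2=27 heads and 6−4=2 tails.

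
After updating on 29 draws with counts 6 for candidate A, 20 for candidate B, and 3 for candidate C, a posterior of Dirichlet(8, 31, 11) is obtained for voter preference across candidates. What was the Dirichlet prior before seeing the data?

For a Dirichlet(α) prior with multinomial counts c, the posterior is Dirichlet(α + c) componentwise.
Subtract each count from the matching posterior parameter: 8−6=2, 31−20=11, 11−3=8.

Dirichlet(2, 11, 8)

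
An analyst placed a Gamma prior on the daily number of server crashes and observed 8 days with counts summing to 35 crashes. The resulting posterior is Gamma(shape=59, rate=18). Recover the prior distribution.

Gamma–Poisson conjugacy: posterior shape = α + Σxᵢ, posterior rate = β + n.
So α = 59 − 35 = 24 and β = 18 − 8 = 10.

Gamma(shape=24, rate=10)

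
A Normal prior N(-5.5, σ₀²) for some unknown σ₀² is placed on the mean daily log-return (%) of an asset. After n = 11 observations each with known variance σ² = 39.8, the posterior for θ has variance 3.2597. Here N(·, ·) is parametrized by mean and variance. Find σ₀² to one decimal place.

For the Normal–Normal model with known σ², precisions add: τ_n = τ₀ + n/σ².
So 1/σ₀² = 1/3.2597 − 11/39.8 = 0.306777 − 0.276382 = 0.030395.
Hence σ₀² = 1/0.030395 ≈ 32.9.

σ₀² = 32.9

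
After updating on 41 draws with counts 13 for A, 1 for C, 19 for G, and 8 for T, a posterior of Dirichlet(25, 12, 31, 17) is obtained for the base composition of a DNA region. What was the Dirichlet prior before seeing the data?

Dirichlet(12, 11, 12, 9)

For a Dirichlet(α) prior with multinomial counts c, the posterior is Dirichlet(α + c) componentwise.
Subtract each count from the matching posterior parameter: 25−13=12, 12−1=11, 31−19=12, 17−8=9.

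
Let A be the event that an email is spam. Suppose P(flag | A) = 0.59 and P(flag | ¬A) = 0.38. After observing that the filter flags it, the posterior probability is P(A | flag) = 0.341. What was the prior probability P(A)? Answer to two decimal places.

Bayes' rule in odds form gives O(A|E) = O(A)·[P(E|A)/P(E|¬A)], hence O(A) = O(A|E)/LR.
Posterior odds = 0.341/(1−0.341) = 0.5175. LR = 0.59/0.38 = 1.5526.
Prior odds = 0.5175/1.5526 = 0.3333, so P(A) = 0.3333/(1+0.3333) ≈ 0.25.

P(A) = 0.25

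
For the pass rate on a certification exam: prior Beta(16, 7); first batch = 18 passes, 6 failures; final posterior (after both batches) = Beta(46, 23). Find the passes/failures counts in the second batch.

Because Beta–binomial updating is additive in the counts, the combined data contributed (α_post−α_prior, β_post−β_prior) successes and failures.
Total across both batches: 46−16=30 passes, 23−7=16 failures.
Subtract the first batch: 30−18=12 passes and 16−6=10 failures.

12 passes and 10 failures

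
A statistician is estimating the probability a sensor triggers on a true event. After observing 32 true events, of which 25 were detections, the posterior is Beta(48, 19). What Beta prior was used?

Beta is conjugate to the binomial likelihood: posterior = Beta(α+s, β+f).
Subtract the data counts: 48−25=23, 19−7=12.

Beta(23, 12)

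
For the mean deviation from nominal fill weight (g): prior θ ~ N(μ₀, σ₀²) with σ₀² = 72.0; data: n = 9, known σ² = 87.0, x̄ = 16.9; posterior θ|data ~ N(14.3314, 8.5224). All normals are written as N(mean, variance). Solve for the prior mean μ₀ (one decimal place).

With known observation variance, the Normal–Normal posterior has precision τ_n = τ₀ + n/σ² and mean μ_n = (τ₀μ₀ + (n/σ²)x̄)/τ_n.
Here τ₀ = 1/72.0 = 0.013889 and τ_data = 9/87.0 = 0.103448, so τ_n = 0.117337.
Rearranging for μ₀: μ₀ = (μ_n·τ_n − τ_data·x̄)/τ₀ = (14.3314·0.117337 − 0.103448·16.9) / 0.013889 = -0.066668/0.013889 ≈ -4.8.

μ₀ = -4.8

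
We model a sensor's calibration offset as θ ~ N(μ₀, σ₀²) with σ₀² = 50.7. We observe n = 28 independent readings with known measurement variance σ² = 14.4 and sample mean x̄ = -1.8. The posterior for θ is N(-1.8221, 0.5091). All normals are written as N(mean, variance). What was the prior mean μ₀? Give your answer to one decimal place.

μ₀ = -4.0

With known observation variance, the Normal–Normal posterior has precision τ_n = τ₀ + n/σ² and mean μ_n = (τ₀μ₀ + (n/σ²)x̄)/τ_n.
Here τ₀ = 1/50.7 = 0.019724 and τ_data = 28/14.4 = 1.944444, so τ_n = 1.964168.
Rearranging for μ₀: μ₀ = (μ_n·τ_n − τ_data·x̄)/τ₀ = (-1.8221·1.964168 − 1.944444·-1.8) / 0.019724 = -0.078911/0.019724 ≈ -4.0.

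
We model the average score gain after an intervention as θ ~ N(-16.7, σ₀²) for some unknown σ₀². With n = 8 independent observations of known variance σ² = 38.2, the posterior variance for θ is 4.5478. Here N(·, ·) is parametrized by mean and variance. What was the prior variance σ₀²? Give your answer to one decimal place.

σ₀² = 95.6

Posterior precision equals prior precision plus data precision: 1/σ_n² = 1/σ₀² + n/σ².
So 1/σ₀² = 1/4.5478 − 8/38.2 = 0.219887 − 0.209424 = 0.010463.
Hence σ₀² = 1/0.010463 ≈ 95.6.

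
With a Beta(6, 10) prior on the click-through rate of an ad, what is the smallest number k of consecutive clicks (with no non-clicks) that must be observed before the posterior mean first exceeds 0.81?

k = 37

After k clicks and 0 non-clicks the posterior is Beta(6+k, 10), with mean (6+k)/(6+10+k).
Set (6+k)/(16+k) > 0.81 and solve: k > (0.81·16 − 6)/(1 − 0.81) = 36.632.
The smallest integer exceeding 36.632 is 37.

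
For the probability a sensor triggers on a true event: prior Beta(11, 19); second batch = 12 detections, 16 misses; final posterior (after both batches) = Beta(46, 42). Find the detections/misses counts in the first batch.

23 detections and 7 misses

Because Beta–binomial updating is additive in the counts, the combined data contributed (α_post−α_prior, β_post−β_prior) successes and failures.
Total across both batches: 46−11=35 detections, 42−19=23 misses.
Subtract the second batch: 35−12=23 detections and 23−16=7 misses.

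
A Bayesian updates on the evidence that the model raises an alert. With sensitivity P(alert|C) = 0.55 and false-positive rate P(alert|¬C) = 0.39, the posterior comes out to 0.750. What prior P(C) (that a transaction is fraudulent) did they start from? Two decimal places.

P(C) = 0.68

Bayes' rule in odds form gives O(C|E) = O(C)·[P(E|C)/P(E|¬C)], hence O(C) = O(C|E)/LR.
Posterior odds = 0.750/(1−0.750) = 3.0000. LR = 0.55/0.39 = 1.4103.
Prior odds = 3.0000/1.4103 = 2.1272, so P(C) = 2.1272/(1+2.1272) ≈ 0.68.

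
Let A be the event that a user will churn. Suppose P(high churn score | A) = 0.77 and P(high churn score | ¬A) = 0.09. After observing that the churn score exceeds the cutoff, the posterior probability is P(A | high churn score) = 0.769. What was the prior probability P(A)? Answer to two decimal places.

P(A) = 0.28

In odds form, posterior odds = prior odds × likelihood ratio, so prior odds = posterior odds ÷ LR.
Posterior odds = 0.769/(1−0.769) = 3.3290. LR = 0.77/0.09 = 8.5556.
Prior odds = 3.3290/8.5556 = 0.3891, so P(A) = 0.3891/(1+0.3891) ≈ 0.28.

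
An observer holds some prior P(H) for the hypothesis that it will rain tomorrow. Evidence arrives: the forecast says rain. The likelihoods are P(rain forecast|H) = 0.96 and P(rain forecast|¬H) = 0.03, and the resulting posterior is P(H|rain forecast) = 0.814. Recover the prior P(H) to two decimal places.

P(H) = 0.12

Bayes' rule in odds form gives O(H|E) = O(H)·[P(E|H)/P(E|¬H)], hence O(H) = O(H|E)/LR.
Posterior odds = 0.814/(1−0.814) = 4.3763. LR = 0.96/0.03 = 32.0000.
Prior odds = 4.3763/32.0000 = 0.1368, so P(H) = 0.1368/(1+0.1368) ≈ 0.12.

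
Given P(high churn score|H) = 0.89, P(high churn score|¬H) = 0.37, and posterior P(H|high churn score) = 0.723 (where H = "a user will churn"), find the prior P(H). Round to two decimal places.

In odds form, posterior odds = prior odds × likelihood ratio, so prior odds = posterior odds ÷ LR.
Posterior odds = 0.723/(1−0.723) = 2.6101. LR = 0.89/0.37 = 2.4054.
Prior odds = 2.6101/2.4054 = 1.0851, so P(H) = 1.0851/(1+1.0851) ≈ 0.52.

P(H) = 0.52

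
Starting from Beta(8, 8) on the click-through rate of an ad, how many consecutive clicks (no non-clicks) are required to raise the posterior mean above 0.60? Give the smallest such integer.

k = 5

After k clicks and 0 non-clicks the posterior is Beta(8+k, 8), with mean (8+k)/(8+8+k).
Set (8+k)/(16+k) > 0.60 and solve: k > (0.60·16 − 8)/(1 − 0.60) = 4.000.
The smallest integer exceeding 4.000 is 5, and checking k=5: (13)/(21) = 0.6190 > 0.60.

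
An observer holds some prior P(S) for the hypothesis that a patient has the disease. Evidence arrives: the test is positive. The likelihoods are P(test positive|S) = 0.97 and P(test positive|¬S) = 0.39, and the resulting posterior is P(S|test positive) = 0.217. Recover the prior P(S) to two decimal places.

P(S) = 0.10

In odds form, posterior odds = prior odds × likelihood ratio, so prior odds = posterior odds ÷ LR.
Posterior odds = 0.217/(1−0.217) = 0.2771. LR = 0.97/0.39 = 2.4872.
Prior odds = 0.2771/2.4872 = 0.1114, so P(S) = 0.1114/(1+0.1114) ≈ 0.10.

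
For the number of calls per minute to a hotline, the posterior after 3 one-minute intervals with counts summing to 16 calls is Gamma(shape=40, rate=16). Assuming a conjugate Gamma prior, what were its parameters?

Gamma–Poisson conjugacy: posterior shape = α + Σxᵢ, posterior rate = β + n.
So α = 40 − 16 = 24 and β = 16 − 3 = 13.

Gamma(shape=24, rate=13)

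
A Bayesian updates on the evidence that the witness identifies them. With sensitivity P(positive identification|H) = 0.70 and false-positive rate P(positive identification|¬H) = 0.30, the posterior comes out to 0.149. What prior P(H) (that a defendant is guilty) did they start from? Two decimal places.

P(H) = 0.07

Bayes' rule in odds form gives O(H|E) = O(H)·[P(E|H)/P(E|¬H)], hence O(H) = O(H|E)/LR.
Posterior odds = 0.149/(1−0.149) = 0.1751. LR = 0.70/0.30 = 2.3333.
Prior odds = 0.1751/2.3333 = 0.0750, so P(H) = 0.0750/(1+0.0750) ≈ 0.07.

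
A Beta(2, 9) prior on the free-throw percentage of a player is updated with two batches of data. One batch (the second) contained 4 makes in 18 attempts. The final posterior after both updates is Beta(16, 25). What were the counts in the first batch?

Sequential conjugate updates are equivalent to a single update on the pooled data, so total successes = posterior α − prior α and total failures = posterior β − prior β.
Total across both batches: 16−2=14 makes, 25−9=16 misses.
Subtract the second batch: 14−4=10 makes and 16−14=2 misses.

10 makes and 2 misses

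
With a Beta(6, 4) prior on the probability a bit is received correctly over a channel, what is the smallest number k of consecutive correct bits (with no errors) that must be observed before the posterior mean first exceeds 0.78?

k = 9

After k correct bits and 0 errors the posterior is Beta(6+k, 4), with mean (6+k)/(6+4+k).
Set (6+k)/(10+k) > 0.78 and solve: k > (0.78·10 − 6)/(1 − 0.78) = 8.182.
The smallest integer exceeding 8.182 is 9.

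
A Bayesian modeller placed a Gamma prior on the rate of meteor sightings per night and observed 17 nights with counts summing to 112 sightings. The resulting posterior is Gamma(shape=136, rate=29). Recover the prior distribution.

Gamma(shape=24, rate=12)

Gamma–Poisson conjugacy: posterior shape = α + Σxᵢ, posterior rate = β + n.
So α = 136 − 112 = 24 and β = 29 − 17 = 12.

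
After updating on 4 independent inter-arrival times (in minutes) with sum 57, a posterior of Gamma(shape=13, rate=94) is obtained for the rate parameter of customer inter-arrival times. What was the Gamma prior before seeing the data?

Gamma–exponential conjugacy: posterior shape = α + n, posterior rate = β + Σtᵢ.
So α = 13 − 4 = 9 and β = 94 − 57 = 37.

Gamma(shape=9, rate=37)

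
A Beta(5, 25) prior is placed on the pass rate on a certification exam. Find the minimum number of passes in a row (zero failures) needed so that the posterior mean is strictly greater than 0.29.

k = 6

After k passes and 0 failures the posterior is Beta(5+k, 25), with mean (5+k)/(5+25+k).
Set (5+k)/(30+k) > 0.29 and solve: k > (0.29·30 − 5)/(1 − 0.29) = 5.211.
The smallest integer exceeding 5.211 is 6.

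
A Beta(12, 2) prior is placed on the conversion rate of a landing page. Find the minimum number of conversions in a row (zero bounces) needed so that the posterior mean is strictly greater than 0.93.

After k conversions and 0 bounces the posterior is Beta(12+k, 2), with mean (12+k)/(12+2+k).
Set (12+k)/(14+k) > 0.93 and solve: k > (0.93·14 − 12)/(1 − 0.93) = 14.571.
The smallest integer exceeding 14.571 is 15, and checking k=15: (27)/(29) = 0.9310 > 0.93.

k = 15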